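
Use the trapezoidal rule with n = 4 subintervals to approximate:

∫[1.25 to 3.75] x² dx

f(x) = x²
a = 1.25, b = 3.75, n = 4
h = (b - a)/n = 0.625000

Trapezoidal rule: (h/2)[f(x₀) + 2f(x₁) + 2f(x₂) + ... + f(xₙ)]

x_0 = 1.2500, f(x_0) = 1.562500, coefficient = 1
x_1 = 1.8750, f(x_1) = 3.515625, coefficient = 2
x_2 = 2.5000, f(x_2) = 6.250000, coefficient = 2
x_3 = 3.1250, f(x_3) = 9.765625, coefficient = 2
x_4 = 3.7500, f(x_4) = 14.062500, coefficient = 1

I ≈ (0.625000/2) × 54.687500 = 17.089844
Exact value: 16.927083
Error: 0.162760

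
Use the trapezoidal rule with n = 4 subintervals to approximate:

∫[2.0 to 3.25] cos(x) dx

f(x) = cos(x)
a = 2.0, b = 3.25, n = 4
h = (b - a)/n = 0.312500

Trapezoidal rule: (h/2)[f(x₀) + 2f(x₁) + 2f(x₂) + ... + f(xₙ)]

x_0 = 2.0000, f(x_0) = -0.416147, coefficient = 1
x_1 = 2.3125, f(x_1) = -0.675545, coefficient = 2
x_2 = 2.6250, f(x_2) = -0.869507, coefficient = 2
x_3 = 2.9375, f(x_3) = -0.979245, coefficient = 2
x_4 = 3.2500, f(x_4) = -0.994130, coefficient = 1

I ≈ (0.312500/2) × -6.458872 = -1.009199
Exact value: -1.017493
Error: 0.008294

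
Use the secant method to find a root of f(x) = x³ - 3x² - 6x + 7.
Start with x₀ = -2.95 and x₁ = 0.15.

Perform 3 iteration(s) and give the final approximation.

f(x) = x³ - 3x² - 6x + 7
x₀ = -2.95, x₁ = 0.15

Secant formula: x_{n+1} = x_n - f(x_n)(x_n - x_{n-1})/(f(x_n) - f(x_{n-1}))

Iteration 1:
  f(-2.950000) = -27.079875
  f(0.150000) = 6.035875
  x_2 = 0.150000 - 6.035875×(0.150000 - (-2.950000))/(6.035875 - (-27.079875))
       = -0.415025
Iteration 2:
  f(0.150000) = 6.035875
  f(-0.415025) = 8.901925
  x_3 = -0.415025 - 8.901925×(-0.415025 - 0.150000)/(8.901925 - 6.035875)
       = 1.339936
Iteration 3:
  f(-0.415025) = 8.901925
  f(1.339936) = -4.020146
  x_4 = 1.339936 - (-4.020146)×(1.339936 - (-0.415025))/(-4.020146 - 8.901925)
       = 0.793956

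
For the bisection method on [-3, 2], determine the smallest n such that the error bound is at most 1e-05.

We need (b-a)/2^n ≤ 1e-05
(2 - (-3))/2^n ≤ 1e-05
5/2^n ≤ 1e-05
2^n ≥ 500000
n ≥ log₂(500000) = 18.93
n ≥ 19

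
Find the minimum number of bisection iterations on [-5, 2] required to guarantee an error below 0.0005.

We need (b-a)/2^n ≤ 0.0005
(2 - (-5))/2^n ≤ 0.0005
7/2^n ≤ 0.0005
2^n ≥ 14000
n ≥ log₂(14000) = 13.77
n ≥ 14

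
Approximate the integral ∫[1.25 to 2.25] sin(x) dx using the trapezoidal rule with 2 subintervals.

f(x) = sin(x)
a = 1.25, b = 2.25, n = 2
h = (b - a)/n = 0.500000

Trapezoidal rule: (h/2)[f(x₀) + 2f(x₁) + 2f(x₂) + ... + f(xₙ)]

x_0 = 1.2500, f(x_0) = 0.948985, coefficient = 1
x_1 = 1.7500, f(x_1) = 0.983986, coefficient = 2
x_2 = 2.2500, f(x_2) = 0.778073, coefficient = 1

I ≈ (0.500000/2) × 3.695030 = 0.923757
Exact value: 0.943496
Error: 0.019739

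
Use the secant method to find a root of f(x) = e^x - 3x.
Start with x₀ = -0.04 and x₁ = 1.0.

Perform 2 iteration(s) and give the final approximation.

f(x) = e^x - 3x
x₀ = -0.04, x₁ = 1.0

Secant formula: x_{n+1} = x_n - f(x_n)(x_n - x_{n-1})/(f(x_n) - f(x_{n-1}))

Iteration 1:
  f(-0.040000) = 1.080789
  f(1.000000) = -0.281718
  x_2 = 1.000000 - (-0.281718)×(1.000000 - (-0.040000))/(-0.281718 - 1.080789)
       = 0.784965
Iteration 2:
  f(1.000000) = -0.281718
  f(0.784965) = -0.162565
  x_3 = 0.784965 - (-0.162565)×(0.784965 - 1.000000)/(-0.162565 - (-0.281718))
       = 0.491586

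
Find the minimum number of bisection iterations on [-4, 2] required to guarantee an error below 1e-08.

We need (b-a)/2^n ≤ 1e-08
(2 - (-4))/2^n ≤ 1e-08
6/2^n ≤ 1e-08
2^n ≥ 600000000
n ≥ log₂(600000000) = 29.16
n ≥ 30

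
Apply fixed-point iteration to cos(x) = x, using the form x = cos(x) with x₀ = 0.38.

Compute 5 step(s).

Equation: cos(x) = x
Fixed-point form: x = cos(x)
x₀ = 0.38

x_1 = g(0.380000) = 0.928665
x_2 = g(0.928665) = 0.598904
x_3 = g(0.598904) = 0.825954
x_4 = g(0.825954) = 0.677856
x_5 = g(0.677856) = 0.778919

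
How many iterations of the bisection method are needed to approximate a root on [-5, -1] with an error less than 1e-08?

We need (b-a)/2^n ≤ 1e-08
(-1 - (-5))/2^n ≤ 1e-08
4/2^n ≤ 1e-08
2^n ≥ 400000000
n ≥ log₂(400000000) = 28.58
n ≥ 29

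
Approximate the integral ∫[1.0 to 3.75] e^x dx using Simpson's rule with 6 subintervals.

f(x) = e^x
a = 1.0, b = 3.75, n = 6
h = (b - a)/n = 0.458333

Simpson's rule: (h/3)[f(x₀) + 4f(x₁) + 2f(x₂) + ... + f(xₙ)]

x_0 = 1.0000, f(x_0) = 2.718282, coefficient = 1
x_1 = 1.4583, f(x_1) = 4.298789, coefficient = 4
x_2 = 1.9167, f(x_2) = 6.798260, coefficient = 2
x_3 = 2.3750, f(x_3) = 10.751013, coefficient = 4
x_4 = 2.8333, f(x_4) = 17.002040, coefficient = 2
x_5 = 3.2917, f(x_5) = 26.887639, coefficient = 4
x_6 = 3.7500, f(x_6) = 42.521082, coefficient = 1

I ≈ (0.458333/3) × 260.589728 = 39.812320
Exact value: 39.802800
Error: 0.009519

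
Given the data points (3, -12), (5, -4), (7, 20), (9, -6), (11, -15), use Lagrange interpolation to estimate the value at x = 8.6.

Lagrange interpolation formula:
P(x) = Σ yᵢ × Lᵢ(x)
where Lᵢ(x) = Π_{j≠i} (x - xⱼ)/(xᵢ - xⱼ)

L_0(8.6) = (8.6 - 5)/(3 - 5) × (8.6 - 7)/(3 - 7) × (8.6 - 9)/(3 - 9) × (8.6 - 11)/(3 - 11) = 0.014400
L_1(8.6) = (8.6 - 3)/(5 - 3) × (8.6 - 7)/(5 - 7) × (8.6 - 9)/(5 - 9) × (8.6 - 11)/(5 - 11) = -0.089600
L_2(8.6) = (8.6 - 3)/(7 - 3) × (8.6 - 5)/(7 - 5) × (8.6 - 9)/(7 - 9) × (8.6 - 11)/(7 - 11) = 0.302400
L_3(8.6) = (8.6 - 3)/(9 - 3) × (8.6 - 5)/(9 - 5) × (8.6 - 7)/(9 - 7) × (8.6 - 11)/(9 - 11) = 0.806400
L_4(8.6) = (8.6 - 3)/(11 - 3) × (8.6 - 5)/(11 - 5) × (8.6 - 7)/(11 - 7) × (8.6 - 9)/(11 - 9) = -0.033600

P(8.6) = (-12)×L_0(8.6) + (-4)×L_1(8.6) + 20×L_2(8.6) + (-6)×L_3(8.6) + (-15)×L_4(8.6)
P(8.6) = 1.899200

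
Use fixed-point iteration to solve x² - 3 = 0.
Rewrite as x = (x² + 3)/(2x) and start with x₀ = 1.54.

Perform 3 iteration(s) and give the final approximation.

Equation: x² - 3 = 0
Fixed-point form: x = (x² + 3)/(2x)
x₀ = 1.54

x_1 = g(1.540000) = 1.744026
x_2 = g(1.744026) = 1.732092
x_3 = g(1.732092) = 1.732051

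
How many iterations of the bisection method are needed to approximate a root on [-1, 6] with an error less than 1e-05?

We need (b-a)/2^n ≤ 1e-05
(6 - (-1))/2^n ≤ 1e-05
7/2^n ≤ 1e-05
2^n ≥ 700000
n ≥ log₂(700000) = 19.42
n ≥ 20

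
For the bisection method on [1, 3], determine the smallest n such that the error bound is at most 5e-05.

We need (b-a)/2^n ≤ 5e-05
(3 - 1)/2^n ≤ 5e-05
2/2^n ≤ 5e-05
2^n ≥ 40000
n ≥ log₂(40000) = 15.29
n ≥ 16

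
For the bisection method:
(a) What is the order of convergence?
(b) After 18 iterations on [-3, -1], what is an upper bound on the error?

(a) Bisection has linear (order 1) convergence; the error is halved each step.

(b) Error bound = (b-a)/2^n = (-1 - (-3))/2^{18}
    = 2/2^{18}

(a) 1 (linear); (b) error ≤ 7.63e-06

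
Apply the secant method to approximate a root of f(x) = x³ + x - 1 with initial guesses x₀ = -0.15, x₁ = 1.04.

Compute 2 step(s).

f(x) = x³ + x - 1
x₀ = -0.15, x₁ = 1.04

Secant formula: x_{n+1} = x_n - f(x_n)(x_n - x_{n-1})/(f(x_n) - f(x_{n-1}))

Iteration 1:
  f(-0.150000) = -1.153375
  f(1.040000) = 1.164864
  x_2 = 1.040000 - 1.164864×(1.040000 - (-0.150000))/(1.164864 - (-1.153375))
       = 0.442051
Iteration 2:
  f(1.040000) = 1.164864
  f(0.442051) = -0.471568
  x_3 = 0.442051 - (-0.471568)×(0.442051 - 1.040000)/(-0.471568 - 1.164864)
       = 0.614361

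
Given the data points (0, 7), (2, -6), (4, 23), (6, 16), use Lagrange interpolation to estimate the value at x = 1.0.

Lagrange interpolation formula:
P(x) = Σ yᵢ × Lᵢ(x)
where Lᵢ(x) = Π_{j≠i} (x - xⱼ)/(xᵢ - xⱼ)

L_0(1.0) = (1.0 - 2)/(0 - 2) × (1.0 - 4)/(0 - 4) × (1.0 - 6)/(0 - 6) = 0.312500
L_1(1.0) = (1.0 - 0)/(2 - 0) × (1.0 - 4)/(2 - 4) × (1.0 - 6)/(2 - 6) = 0.937500
L_2(1.0) = (1.0 - 0)/(4 - 0) × (1.0 - 2)/(4 - 2) × (1.0 - 6)/(4 - 6) = -0.312500
L_3(1.0) = (1.0 - 0)/(6 - 0) × (1.0 - 2)/(6 - 2) × (1.0 - 4)/(6 - 4) = 0.062500

P(1.0) = 7×L_0(1.0) + (-6)×L_1(1.0) + 23×L_2(1.0) + 16×L_3(1.0)
P(1.0) = -9.625000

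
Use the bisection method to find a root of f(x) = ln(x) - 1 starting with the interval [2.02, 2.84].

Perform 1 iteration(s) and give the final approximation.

f(x) = ln(x) - 1
Initial interval: [2.02, 2.84]

Iteration 1:
  c_1 = (2.020000 + 2.840000)/2 = 2.430000
  f(c_1) = f(2.430000) = -0.112109
  f(a) × f(c) ≥ 0, new interval: [2.430000, 2.840000]

After 1 iteration(s), the approximation is c_1 = 2.430000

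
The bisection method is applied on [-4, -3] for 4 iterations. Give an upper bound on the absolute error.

Bisection error bound: |error| ≤ (b-a)/2^n
|error| ≤ (-3 - (-4))/2^4 = 1/2^4
|error| ≤ 0.0625000000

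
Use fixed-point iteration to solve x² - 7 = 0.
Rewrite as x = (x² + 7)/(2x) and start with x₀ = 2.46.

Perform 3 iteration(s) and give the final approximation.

Equation: x² - 7 = 0
Fixed-point form: x = (x² + 7)/(2x)
x₀ = 2.46

x_1 = g(2.460000) = 2.652764
x_2 = g(2.652764) = 2.645761
x_3 = g(2.645761) = 2.645751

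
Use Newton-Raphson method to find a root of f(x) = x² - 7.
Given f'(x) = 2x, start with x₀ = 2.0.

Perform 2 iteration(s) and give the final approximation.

f(x) = x² - 7
f'(x) = 2x
x₀ = 2.0

Newton-Raphson formula: x_{n+1} = x_n - f(x_n)/f'(x_n)

Iteration 1:
  f(2.000000) = -3.000000
  f'(2.000000) = 4.000000
  x_1 = 2.000000 - (-3.000000)/4.000000 = 2.750000
Iteration 2:
  f(2.750000) = 0.562500
  f'(2.750000) = 5.500000
  x_2 = 2.750000 - 0.562500/5.500000 = 2.647727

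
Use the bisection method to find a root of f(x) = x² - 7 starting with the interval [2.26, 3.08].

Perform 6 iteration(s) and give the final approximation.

f(x) = x² - 7
Initial interval: [2.26, 3.08]

Iteration 1:
  c_1 = (2.260000 + 3.080000)/2 = 2.670000
  f(c_1) = f(2.670000) = 0.128900
  f(a) × f(c) < 0, new interval: [2.260000, 2.670000]
Iteration 2:
  c_2 = (2.260000 + 2.670000)/2 = 2.465000
  f(c_2) = f(2.465000) = -0.923775
  f(a) × f(c) ≥ 0, new interval: [2.465000, 2.670000]
Iteration 3:
  c_3 = (2.465000 + 2.670000)/2 = 2.567500
  f(c_3) = f(2.567500) = -0.407944
  f(a) × f(c) ≥ 0, new interval: [2.567500, 2.670000]
Iteration 4:
  c_4 = (2.567500 + 2.670000)/2 = 2.618750
  f(c_4) = f(2.618750) = -0.142148
  f(a) × f(c) ≥ 0, new interval: [2.618750, 2.670000]
Iteration 5:
  c_5 = (2.618750 + 2.670000)/2 = 2.644375
  f(c_5) = f(2.644375) = -0.007281
  f(a) × f(c) ≥ 0, new interval: [2.644375, 2.670000]
Iteration 6:
  c_6 = (2.644375 + 2.670000)/2 = 2.657188
  f(c_6) = f(2.657188) = 0.060645
  f(a) × f(c) < 0, new interval: [2.644375, 2.657188]

After 6 iteration(s), the approximation is c_6 = 2.657188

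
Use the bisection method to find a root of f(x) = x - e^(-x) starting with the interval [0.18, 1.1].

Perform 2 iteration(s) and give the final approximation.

f(x) = x - e^(-x)
Initial interval: [0.18, 1.1]

Iteration 1:
  c_1 = (0.180000 + 1.100000)/2 = 0.640000
  f(c_1) = f(0.640000) = 0.112708
  f(a) × f(c) < 0, new interval: [0.180000, 0.640000]
Iteration 2:
  c_2 = (0.180000 + 0.640000)/2 = 0.410000
  f(c_2) = f(0.410000) = -0.253650
  f(a) × f(c) ≥ 0, new interval: [0.410000, 0.640000]

After 2 iteration(s), the approximation is c_2 = 0.410000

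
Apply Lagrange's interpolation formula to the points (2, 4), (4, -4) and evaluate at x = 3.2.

Lagrange interpolation formula:
P(x) = Σ yᵢ × Lᵢ(x)
where Lᵢ(x) = Π_{j≠i} (x - xⱼ)/(xᵢ - xⱼ)

L_0(3.2) = (3.2 - 4)/(2 - 4) = 0.400000
L_1(3.2) = (3.2 - 2)/(4 - 2) = 0.600000

P(3.2) = 4×L_0(3.2) + (-4)×L_1(3.2)
P(3.2) = -0.800000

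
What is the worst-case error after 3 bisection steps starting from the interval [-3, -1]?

Bisection error bound: |error| ≤ (b-a)/2^n
|error| ≤ (-1 - (-3))/2^3 = 2/2^3
|error| ≤ 0.2500000000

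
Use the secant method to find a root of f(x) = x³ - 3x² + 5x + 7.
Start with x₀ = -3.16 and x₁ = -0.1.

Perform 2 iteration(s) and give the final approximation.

f(x) = x³ - 3x² + 5x + 7
x₀ = -3.16, x₁ = -0.1

Secant formula: x_{n+1} = x_n - f(x_n)(x_n - x_{n-1})/(f(x_n) - f(x_{n-1}))

Iteration 1:
  f(-3.160000) = -70.311296
  f(-0.100000) = 6.469000
  x_2 = -0.100000 - 6.469000×(-0.100000 - (-3.160000))/(6.469000 - (-70.311296))
       = -0.357815
Iteration 2:
  f(-0.100000) = 6.469000
  f(-0.357815) = 4.781016
  x_3 = -0.357815 - 4.781016×(-0.357815 - (-0.100000))/(4.781016 - 6.469000)
       = -1.088047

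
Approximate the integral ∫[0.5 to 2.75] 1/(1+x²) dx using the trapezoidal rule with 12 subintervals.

f(x) = 1/(1+x²)
a = 0.5, b = 2.75, n = 12
h = (b - a)/n = 0.187500

Trapezoidal rule: (h/2)[f(x₀) + 2f(x₁) + 2f(x₂) + ... + f(xₙ)]

x_0 = 0.5000, f(x_0) = 0.800000, coefficient = 1
x_1 = 0.6875, f(x_1) = 0.679045, coefficient = 2
x_2 = 0.8750, f(x_2) = 0.566372, coefficient = 2
x_3 = 1.0625, f(x_3) = 0.469725, coefficient = 2
x_4 = 1.2500, f(x_4) = 0.390244, coefficient = 2
x_5 = 1.4375, f(x_5) = 0.326115, coefficient = 2
x_6 = 1.6250, f(x_6) = 0.274678, coefficient = 2
x_7 = 1.8125, f(x_7) = 0.233364, coefficient = 2
x_8 = 2.0000, f(x_8) = 0.200000, coefficient = 2
x_9 = 2.1875, f(x_9) = 0.172856, coefficient = 2
x_10 = 2.3750, f(x_10) = 0.150588, coefficient = 2
x_11 = 2.5625, f(x_11) = 0.132163, coefficient = 2
x_12 = 2.7500, f(x_12) = 0.116788, coefficient = 1

I ≈ (0.187500/2) × 8.107087 = 0.760039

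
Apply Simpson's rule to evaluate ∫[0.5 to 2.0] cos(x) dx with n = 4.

f(x) = cos(x)
a = 0.5, b = 2.0, n = 4
h = (b - a)/n = 0.375000

Simpson's rule: (h/3)[f(x₀) + 4f(x₁) + 2f(x₂) + ... + f(xₙ)]

x_0 = 0.5000, f(x_0) = 0.877583, coefficient = 1
x_1 = 0.8750, f(x_1) = 0.640997, coefficient = 4
x_2 = 1.2500, f(x_2) = 0.315322, coefficient = 2
x_3 = 1.6250, f(x_3) = -0.054177, coefficient = 4
x_4 = 2.0000, f(x_4) = -0.416147, coefficient = 1

I ≈ (0.375000/3) × 3.439359 = 0.429920
Exact value: 0.429872
Error: 0.000048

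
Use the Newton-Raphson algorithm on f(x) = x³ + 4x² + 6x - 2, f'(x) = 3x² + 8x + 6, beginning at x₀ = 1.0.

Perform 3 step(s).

f(x) = x³ + 4x² + 6x - 2
f'(x) = 3x² + 8x + 6
x₀ = 1.0

Newton-Raphson formula: x_{n+1} = x_n - f(x_n)/f'(x_n)

Iteration 1:
  f(1.000000) = 9.000000
  f'(1.000000) = 17.000000
  x_1 = 1.000000 - 9.000000/17.000000 = 0.470588
Iteration 2:
  f(0.470588) = 1.813556
  f'(0.470588) = 10.429066
  x_2 = 0.470588 - 1.813556/10.429066 = 0.296694
Iteration 3:
  f(0.296694) = 0.158389
  f'(0.296694) = 8.637633
  x_3 = 0.296694 - 0.158389/8.637633 = 0.278357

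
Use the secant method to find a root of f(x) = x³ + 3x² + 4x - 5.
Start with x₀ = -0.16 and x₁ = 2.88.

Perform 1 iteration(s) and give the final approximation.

f(x) = x³ + 3x² + 4x - 5
x₀ = -0.16, x₁ = 2.88

Secant formula: x_{n+1} = x_n - f(x_n)(x_n - x_{n-1})/(f(x_n) - f(x_{n-1}))

Iteration 1:
  f(-0.160000) = -5.567296
  f(2.880000) = 55.291072
  x_2 = 2.880000 - 55.291072×(2.880000 - (-0.160000))/(55.291072 - (-5.567296))
       = 0.118098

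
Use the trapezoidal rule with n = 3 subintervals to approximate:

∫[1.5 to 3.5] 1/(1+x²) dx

f(x) = 1/(1+x²)
a = 1.5, b = 3.5, n = 3
h = (b - a)/n = 0.666667

Trapezoidal rule: (h/2)[f(x₀) + 2f(x₁) + 2f(x₂) + ... + f(xₙ)]

x_0 = 1.5000, f(x_0) = 0.307692, coefficient = 1
x_1 = 2.1667, f(x_1) = 0.175610, coefficient = 2
x_2 = 2.8333, f(x_2) = 0.110769, coefficient = 2
x_3 = 3.5000, f(x_3) = 0.075472, coefficient = 1

I ≈ (0.666667/2) × 0.955922 = 0.318641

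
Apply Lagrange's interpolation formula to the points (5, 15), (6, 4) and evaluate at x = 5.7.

Lagrange interpolation formula:
P(x) = Σ yᵢ × Lᵢ(x)
where Lᵢ(x) = Π_{j≠i} (x - xⱼ)/(xᵢ - xⱼ)

L_0(5.7) = (5.7 - 6)/(5 - 6) = 0.300000
L_1(5.7) = (5.7 - 5)/(6 - 5) = 0.700000

P(5.7) = 15×L_0(5.7) + 4×L_1(5.7)
P(5.7) = 7.300000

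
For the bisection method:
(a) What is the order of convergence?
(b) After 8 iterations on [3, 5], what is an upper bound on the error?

(a) Bisection has linear (order 1) convergence; the error is halved each step.

(b) Error bound = (b-a)/2^n = (5 - 3)/2^{8}
    = 2/2^{8}

(a) 1 (linear); (b) error ≤ 7.81e-03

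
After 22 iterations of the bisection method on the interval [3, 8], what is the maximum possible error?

Bisection error bound: |error| ≤ (b-a)/2^n
|error| ≤ (8 - 3)/2^22 = 5/2^22
|error| ≤ 0.0000011921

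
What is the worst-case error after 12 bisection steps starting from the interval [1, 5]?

Bisection error bound: |error| ≤ (b-a)/2^n
|error| ≤ (5 - 1)/2^12 = 4/2^12
|error| ≤ 0.0009765625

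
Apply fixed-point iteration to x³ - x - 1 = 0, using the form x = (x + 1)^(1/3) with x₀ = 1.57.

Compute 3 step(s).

Equation: x³ - x - 1 = 0
Fixed-point form: x = (x + 1)^(1/3)
x₀ = 1.57

x_1 = g(1.570000) = 1.369760
x_2 = g(1.369760) = 1.333219
x_3 = g(1.333219) = 1.326331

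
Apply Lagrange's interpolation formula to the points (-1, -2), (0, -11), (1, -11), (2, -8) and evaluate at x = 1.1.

Lagrange interpolation formula:
P(x) = Σ yᵢ × Lᵢ(x)
where Lᵢ(x) = Π_{j≠i} (x - xⱼ)/(xᵢ - xⱼ)

L_0(1.1) = (1.1 - 0)/(-1 - 0) × (1.1 - 1)/(-1 - 1) × (1.1 - 2)/(-1 - 2) = 0.016500
L_1(1.1) = (1.1 - (-1))/(0 - (-1)) × (1.1 - 1)/(0 - 1) × (1.1 - 2)/(0 - 2) = -0.094500
L_2(1.1) = (1.1 - (-1))/(1 - (-1)) × (1.1 - 0)/(1 - 0) × (1.1 - 2)/(1 - 2) = 1.039500
L_3(1.1) = (1.1 - (-1))/(2 - (-1)) × (1.1 - 0)/(2 - 0) × (1.1 - 1)/(2 - 1) = 0.038500

P(1.1) = (-2)×L_0(1.1) + (-11)×L_1(1.1) + (-11)×L_2(1.1) + (-8)×L_3(1.1)
P(1.1) = -10.736000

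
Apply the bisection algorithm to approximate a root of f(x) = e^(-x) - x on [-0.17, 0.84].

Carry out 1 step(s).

f(x) = e^(-x) - x
Initial interval: [-0.17, 0.84]

Iteration 1:
  c_1 = (-0.170000 + 0.840000)/2 = 0.335000
  f(c_1) = f(0.335000) = 0.380338
  f(a) × f(c) ≥ 0, new interval: [0.335000, 0.840000]

After 1 iteration(s), the approximation is c_1 = 0.335000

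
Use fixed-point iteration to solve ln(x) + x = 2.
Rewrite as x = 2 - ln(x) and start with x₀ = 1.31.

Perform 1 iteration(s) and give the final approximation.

Equation: ln(x) + x = 2
Fixed-point form: x = 2 - ln(x)
x₀ = 1.31

x_1 = g(1.310000) = 1.729973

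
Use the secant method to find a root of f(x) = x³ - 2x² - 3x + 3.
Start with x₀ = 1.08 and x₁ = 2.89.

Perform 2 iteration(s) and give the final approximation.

f(x) = x³ - 2x² - 3x + 3
x₀ = 1.08, x₁ = 2.89

Secant formula: x_{n+1} = x_n - f(x_n)(x_n - x_{n-1})/(f(x_n) - f(x_{n-1}))

Iteration 1:
  f(1.080000) = -1.313088
  f(2.890000) = 1.763369
  x_2 = 2.890000 - 1.763369×(2.890000 - 1.080000)/(1.763369 - (-1.313088))
       = 1.852541
Iteration 2:
  f(2.890000) = 1.763369
  f(1.852541) = -3.063689
  x_3 = 1.852541 - (-3.063689)×(1.852541 - 2.890000)/(-3.063689 - 1.763369)
       = 2.511007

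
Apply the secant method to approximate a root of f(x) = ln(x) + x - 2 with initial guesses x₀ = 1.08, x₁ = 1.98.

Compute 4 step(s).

f(x) = ln(x) + x - 2
x₀ = 1.08, x₁ = 1.98

Secant formula: x_{n+1} = x_n - f(x_n)(x_n - x_{n-1})/(f(x_n) - f(x_{n-1}))

Iteration 1:
  f(1.080000) = -0.843039
  f(1.980000) = 0.663097
  x_2 = 1.980000 - 0.663097×(1.980000 - 1.080000)/(0.663097 - (-0.843039))
       = 1.583763
Iteration 2:
  f(1.980000) = 0.663097
  f(1.583763) = 0.043566
  x_3 = 1.583763 - 0.043566×(1.583763 - 1.980000)/(0.043566 - 0.663097)
       = 1.555899
Iteration 3:
  f(1.583763) = 0.043566
  f(1.555899) = -0.002048
  x_4 = 1.555899 - (-0.002048)×(1.555899 - 1.583763)/(-0.002048 - 0.043566)
       = 1.557150
Iteration 4:
  f(1.555899) = -0.002048
  f(1.557150) = 0.000007
  x_5 = 1.557150 - 0.000007×(1.557150 - 1.555899)/(0.000007 - (-0.002048))
       = 1.557146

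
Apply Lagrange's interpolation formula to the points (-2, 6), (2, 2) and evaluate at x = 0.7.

Lagrange interpolation formula:
P(x) = Σ yᵢ × Lᵢ(x)
where Lᵢ(x) = Π_{j≠i} (x - xⱼ)/(xᵢ - xⱼ)

L_0(0.7) = (0.7 - 2)/(-2 - 2) = 0.325000
L_1(0.7) = (0.7 - (-2))/(2 - (-2)) = 0.675000

P(0.7) = 6×L_0(0.7) + 2×L_1(0.7)
P(0.7) = 3.300000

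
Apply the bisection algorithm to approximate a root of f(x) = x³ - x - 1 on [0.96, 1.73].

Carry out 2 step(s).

f(x) = x³ - x - 1
Initial interval: [0.96, 1.73]

Iteration 1:
  c_1 = (0.960000 + 1.730000)/2 = 1.345000
  f(c_1) = f(1.345000) = 0.088139
  f(a) × f(c) < 0, new interval: [0.960000, 1.345000]
Iteration 2:
  c_2 = (0.960000 + 1.345000)/2 = 1.152500
  f(c_2) = f(1.152500) = -0.621685
  f(a) × f(c) ≥ 0, new interval: [1.152500, 1.345000]

After 2 iteration(s), the approximation is c_2 = 1.152500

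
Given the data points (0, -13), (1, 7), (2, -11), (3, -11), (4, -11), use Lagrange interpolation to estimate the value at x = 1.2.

Lagrange interpolation formula:
P(x) = Σ yᵢ × Lᵢ(x)
where Lᵢ(x) = Π_{j≠i} (x - xⱼ)/(xᵢ - xⱼ)

L_0(1.2) = (1.2 - 1)/(0 - 1) × (1.2 - 2)/(0 - 2) × (1.2 - 3)/(0 - 3) × (1.2 - 4)/(0 - 4) = -0.033600
L_1(1.2) = (1.2 - 0)/(1 - 0) × (1.2 - 2)/(1 - 2) × (1.2 - 3)/(1 - 3) × (1.2 - 4)/(1 - 4) = 0.806400
L_2(1.2) = (1.2 - 0)/(2 - 0) × (1.2 - 1)/(2 - 1) × (1.2 - 3)/(2 - 3) × (1.2 - 4)/(2 - 4) = 0.302400
L_3(1.2) = (1.2 - 0)/(3 - 0) × (1.2 - 1)/(3 - 1) × (1.2 - 2)/(3 - 2) × (1.2 - 4)/(3 - 4) = -0.089600
L_4(1.2) = (1.2 - 0)/(4 - 0) × (1.2 - 1)/(4 - 1) × (1.2 - 2)/(4 - 2) × (1.2 - 3)/(4 - 3) = 0.014400

P(1.2) = (-13)×L_0(1.2) + 7×L_1(1.2) + (-11)×L_2(1.2) + (-11)×L_3(1.2) + (-11)×L_4(1.2)
P(1.2) = 3.582400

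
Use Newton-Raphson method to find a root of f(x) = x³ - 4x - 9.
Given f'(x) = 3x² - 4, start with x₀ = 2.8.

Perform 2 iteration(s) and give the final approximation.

f(x) = x³ - 4x - 9
f'(x) = 3x² - 4
x₀ = 2.8

Newton-Raphson formula: x_{n+1} = x_n - f(x_n)/f'(x_n)

Iteration 1:
  f(2.800000) = 1.752000
  f'(2.800000) = 19.520000
  x_1 = 2.800000 - 1.752000/19.520000 = 2.710246
Iteration 2:
  f(2.710246) = 0.066946
  f'(2.710246) = 18.036299
  x_2 = 2.710246 - 0.066946/18.036299 = 2.706534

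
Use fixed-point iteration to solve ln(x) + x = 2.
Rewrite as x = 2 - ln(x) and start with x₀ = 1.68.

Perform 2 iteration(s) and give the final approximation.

Equation: ln(x) + x = 2
Fixed-point form: x = 2 - ln(x)
x₀ = 1.68

x_1 = g(1.680000) = 1.481206
x_2 = g(1.481206) = 1.607143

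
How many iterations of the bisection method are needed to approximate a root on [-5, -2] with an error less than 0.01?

We need (b-a)/2^n ≤ 0.01
(-2 - (-5))/2^n ≤ 0.01
3/2^n ≤ 0.01
2^n ≥ 300
n ≥ log₂(300) = 8.23
n ≥ 9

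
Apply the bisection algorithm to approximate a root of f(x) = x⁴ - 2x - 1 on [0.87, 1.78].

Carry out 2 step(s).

f(x) = x⁴ - 2x - 1
Initial interval: [0.87, 1.78]

Iteration 1:
  c_1 = (0.870000 + 1.780000)/2 = 1.325000
  f(c_1) = f(1.325000) = -0.567781
  f(a) × f(c) ≥ 0, new interval: [1.325000, 1.780000]
Iteration 2:
  c_2 = (1.325000 + 1.780000)/2 = 1.552500
  f(c_2) = f(1.552500) = 1.704335
  f(a) × f(c) < 0, new interval: [1.325000, 1.552500]

After 2 iteration(s), the approximation is c_2 = 1.552500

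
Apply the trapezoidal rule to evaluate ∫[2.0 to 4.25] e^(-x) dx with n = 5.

f(x) = e^(-x)
a = 2.0, b = 4.25, n = 5
h = (b - a)/n = 0.450000

Trapezoidal rule: (h/2)[f(x₀) + 2f(x₁) + 2f(x₂) + ... + f(xₙ)]

x_0 = 2.0000, f(x_0) = 0.135335, coefficient = 1
x_1 = 2.4500, f(x_1) = 0.086294, coefficient = 2
x_2 = 2.9000, f(x_2) = 0.055023, coefficient = 2
x_3 = 3.3500, f(x_3) = 0.035084, coefficient = 2
x_4 = 3.8000, f(x_4) = 0.022371, coefficient = 2
x_5 = 4.2500, f(x_5) = 0.014264, coefficient = 1

I ≈ (0.450000/2) × 0.547143 = 0.123107
Exact value: 0.121071
Error: 0.002036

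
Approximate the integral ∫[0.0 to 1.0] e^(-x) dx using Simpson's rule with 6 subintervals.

f(x) = e^(-x)
a = 0.0, b = 1.0, n = 6
h = (b - a)/n = 0.166667

Simpson's rule: (h/3)[f(x₀) + 4f(x₁) + 2f(x₂) + ... + f(xₙ)]

x_0 = 0.0000, f(x_0) = 1.000000, coefficient = 1
x_1 = 0.1667, f(x_1) = 0.846482, coefficient = 4
x_2 = 0.3333, f(x_2) = 0.716531, coefficient = 2
x_3 = 0.5000, f(x_3) = 0.606531, coefficient = 4
x_4 = 0.6667, f(x_4) = 0.513417, coefficient = 2
x_5 = 0.8333, f(x_5) = 0.434598, coefficient = 4
x_6 = 1.0000, f(x_6) = 0.367879, coefficient = 1

I ≈ (0.166667/3) × 11.378219 = 0.632123
Exact value: 0.632121
Error: 0.000003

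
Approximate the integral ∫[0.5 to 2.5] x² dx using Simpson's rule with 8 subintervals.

f(x) = x²
a = 0.5, b = 2.5, n = 8
h = (b - a)/n = 0.250000

Simpson's rule: (h/3)[f(x₀) + 4f(x₁) + 2f(x₂) + ... + f(xₙ)]

x_0 = 0.5000, f(x_0) = 0.250000, coefficient = 1
x_1 = 0.7500, f(x_1) = 0.562500, coefficient = 4
x_2 = 1.0000, f(x_2) = 1.000000, coefficient = 2
x_3 = 1.2500, f(x_3) = 1.562500, coefficient = 4
x_4 = 1.5000, f(x_4) = 2.250000, coefficient = 2
x_5 = 1.7500, f(x_5) = 3.062500, coefficient = 4
x_6 = 2.0000, f(x_6) = 4.000000, coefficient = 2
x_7 = 2.2500, f(x_7) = 5.062500, coefficient = 4
x_8 = 2.5000, f(x_8) = 6.250000, coefficient = 1

I ≈ (0.250000/3) × 62.000000 = 5.166667
Exact value: 5.166667
Error: 0.000000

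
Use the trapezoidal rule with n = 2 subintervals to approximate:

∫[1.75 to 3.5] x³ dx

f(x) = x³
a = 1.75, b = 3.5, n = 2
h = (b - a)/n = 0.875000

Trapezoidal rule: (h/2)[f(x₀) + 2f(x₁) + 2f(x₂) + ... + f(xₙ)]

x_0 = 1.7500, f(x_0) = 5.359375, coefficient = 1
x_1 = 2.6250, f(x_1) = 18.087891, coefficient = 2
x_2 = 3.5000, f(x_2) = 42.875000, coefficient = 1

I ≈ (0.875000/2) × 84.410156 = 36.929443
Exact value: 35.170898
Error: 1.758545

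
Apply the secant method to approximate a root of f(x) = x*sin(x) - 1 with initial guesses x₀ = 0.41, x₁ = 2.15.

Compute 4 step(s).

f(x) = x*sin(x) - 1
x₀ = 0.41, x₁ = 2.15

Secant formula: x_{n+1} = x_n - f(x_n)(x_n - x_{n-1})/(f(x_n) - f(x_{n-1}))

Iteration 1:
  f(0.410000) = -0.836570
  f(2.150000) = 0.799332
  x_2 = 2.150000 - 0.799332×(2.150000 - 0.410000)/(0.799332 - (-0.836570))
       = 1.299804
Iteration 2:
  f(2.150000) = 0.799332
  f(1.299804) = 0.252368
  x_3 = 1.299804 - 0.252368×(1.299804 - 2.150000)/(0.252368 - 0.799332)
       = 0.907525
Iteration 3:
  f(1.299804) = 0.252368
  f(0.907525) = -0.284887
  x_4 = 0.907525 - (-0.284887)×(0.907525 - 1.299804)/(-0.284887 - 0.252368)
       = 1.115536
Iteration 4:
  f(0.907525) = -0.284887
  f(1.115536) = 0.001915
  x_5 = 1.115536 - 0.001915×(1.115536 - 0.907525)/(0.001915 - (-0.284887))
       = 1.114147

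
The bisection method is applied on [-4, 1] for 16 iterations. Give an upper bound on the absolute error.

Bisection error bound: |error| ≤ (b-a)/2^n
|error| ≤ (1 - (-4))/2^16 = 5/2^16
|error| ≤ 0.0000762939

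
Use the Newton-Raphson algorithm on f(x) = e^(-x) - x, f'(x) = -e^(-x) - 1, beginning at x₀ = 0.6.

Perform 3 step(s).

f(x) = e^(-x) - x
f'(x) = -e^(-x) - 1
x₀ = 0.6

Newton-Raphson formula: x_{n+1} = x_n - f(x_n)/f'(x_n)

Iteration 1:
  f(0.600000) = -0.051188
  f'(0.600000) = -1.548812
  x_1 = 0.600000 - (-0.051188)/(-1.548812) = 0.566950
Iteration 2:
  f(0.566950) = 0.000303
  f'(0.566950) = -1.567253
  x_2 = 0.566950 - 0.000303/(-1.567253) = 0.567143
Iteration 3:
  f(0.567143) = 0.000000
  f'(0.567143) = -1.567143
  x_3 = 0.567143 - 0.000000/(-1.567143) = 0.567143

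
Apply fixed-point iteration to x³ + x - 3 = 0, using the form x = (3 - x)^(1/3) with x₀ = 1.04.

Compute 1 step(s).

Equation: x³ + x - 3 = 0
Fixed-point form: x = (3 - x)^(1/3)
x₀ = 1.04

x_1 = g(1.040000) = 1.251465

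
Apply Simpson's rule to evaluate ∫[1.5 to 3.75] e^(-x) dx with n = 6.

f(x) = e^(-x)
a = 1.5, b = 3.75, n = 6
h = (b - a)/n = 0.375000

Simpson's rule: (h/3)[f(x₀) + 4f(x₁) + 2f(x₂) + ... + f(xₙ)]

x_0 = 1.5000, f(x_0) = 0.223130, coefficient = 1
x_1 = 1.8750, f(x_1) = 0.153355, coefficient = 4
x_2 = 2.2500, f(x_2) = 0.105399, coefficient = 2
x_3 = 2.6250, f(x_3) = 0.072440, coefficient = 4
x_4 = 3.0000, f(x_4) = 0.049787, coefficient = 2
x_5 = 3.3750, f(x_5) = 0.034218, coefficient = 4
x_6 = 3.7500, f(x_6) = 0.023518, coefficient = 1

I ≈ (0.375000/3) × 1.597072 = 0.199634
Exact value: 0.199612
Error: 0.000022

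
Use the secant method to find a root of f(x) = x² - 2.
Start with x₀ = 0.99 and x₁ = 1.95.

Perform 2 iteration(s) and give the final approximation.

f(x) = x² - 2
x₀ = 0.99, x₁ = 1.95

Secant formula: x_{n+1} = x_n - f(x_n)(x_n - x_{n-1})/(f(x_n) - f(x_{n-1}))

Iteration 1:
  f(0.990000) = -1.019900
  f(1.950000) = 1.802500
  x_2 = 1.950000 - 1.802500×(1.950000 - 0.990000)/(1.802500 - (-1.019900))
       = 1.336905
Iteration 2:
  f(1.950000) = 1.802500
  f(1.336905) = -0.212686
  x_3 = 1.336905 - (-0.212686)×(1.336905 - 1.950000)/(-0.212686 - 1.802500)
       = 1.401612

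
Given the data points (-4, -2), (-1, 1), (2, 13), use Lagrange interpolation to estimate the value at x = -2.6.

Lagrange interpolation formula:
P(x) = Σ yᵢ × Lᵢ(x)
where Lᵢ(x) = Π_{j≠i} (x - xⱼ)/(xᵢ - xⱼ)

L_0(-2.6) = (-2.6 - (-1))/(-4 - (-1)) × (-2.6 - 2)/(-4 - 2) = 0.408889
L_1(-2.6) = (-2.6 - (-4))/(-1 - (-4)) × (-2.6 - 2)/(-1 - 2) = 0.715556
L_2(-2.6) = (-2.6 - (-4))/(2 - (-4)) × (-2.6 - (-1))/(2 - (-1)) = -0.124444

P(-2.6) = (-2)×L_0(-2.6) + 1×L_1(-2.6) + 13×L_2(-2.6)
P(-2.6) = -1.720000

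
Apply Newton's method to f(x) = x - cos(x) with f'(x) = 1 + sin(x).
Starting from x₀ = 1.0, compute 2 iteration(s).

f(x) = x - cos(x)
f'(x) = 1 + sin(x)
x₀ = 1.0

Newton-Raphson formula: x_{n+1} = x_n - f(x_n)/f'(x_n)

Iteration 1:
  f(1.000000) = 0.459698
  f'(1.000000) = 1.841471
  x_1 = 1.000000 - 0.459698/1.841471 = 0.750364
Iteration 2:
  f(0.750364) = 0.018923
  f'(0.750364) = 1.681905
  x_2 = 0.750364 - 0.018923/1.681905 = 0.739113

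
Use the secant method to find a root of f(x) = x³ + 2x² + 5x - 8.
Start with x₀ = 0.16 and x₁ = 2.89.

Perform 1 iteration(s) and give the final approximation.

f(x) = x³ + 2x² + 5x - 8
x₀ = 0.16, x₁ = 2.89

Secant formula: x_{n+1} = x_n - f(x_n)(x_n - x_{n-1})/(f(x_n) - f(x_{n-1}))

Iteration 1:
  f(0.160000) = -7.144704
  f(2.890000) = 47.291769
  x_2 = 2.890000 - 47.291769×(2.890000 - 0.160000)/(47.291769 - (-7.144704))
       = 0.518308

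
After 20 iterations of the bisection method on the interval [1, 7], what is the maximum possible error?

Bisection error bound: |error| ≤ (b-a)/2^n
|error| ≤ (7 - 1)/2^20 = 6/2^20
|error| ≤ 0.0000057220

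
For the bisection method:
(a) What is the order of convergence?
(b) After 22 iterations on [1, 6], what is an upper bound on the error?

(a) Bisection has linear (order 1) convergence; the error is halved each step.

(b) Error bound = (b-a)/2^n = (6 - 1)/2^{22}
    = 5/2^{22}

(a) 1 (linear); (b) error ≤ 1.19e-06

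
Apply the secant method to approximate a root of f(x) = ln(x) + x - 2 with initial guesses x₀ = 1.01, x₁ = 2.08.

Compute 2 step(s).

f(x) = ln(x) + x - 2
x₀ = 1.01, x₁ = 2.08

Secant formula: x_{n+1} = x_n - f(x_n)(x_n - x_{n-1})/(f(x_n) - f(x_{n-1}))

Iteration 1:
  f(1.010000) = -0.980050
  f(2.080000) = 0.812368
  x_2 = 2.080000 - 0.812368×(2.080000 - 1.010000)/(0.812368 - (-0.980050))
       = 1.595050
Iteration 2:
  f(2.080000) = 0.812368
  f(1.595050) = 0.061954
  x_3 = 1.595050 - 0.061954×(1.595050 - 2.080000)/(0.061954 - 0.812368)
       = 1.555012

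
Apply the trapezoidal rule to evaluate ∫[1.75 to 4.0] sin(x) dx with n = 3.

f(x) = sin(x)
a = 1.75, b = 4.0, n = 3
h = (b - a)/n = 0.750000

Trapezoidal rule: (h/2)[f(x₀) + 2f(x₁) + 2f(x₂) + ... + f(xₙ)]

x_0 = 1.7500, f(x_0) = 0.983986, coefficient = 1
x_1 = 2.5000, f(x_1) = 0.598472, coefficient = 2
x_2 = 3.2500, f(x_2) = -0.108195, coefficient = 2
x_3 = 4.0000, f(x_3) = -0.756802, coefficient = 1

I ≈ (0.750000/2) × 1.207737 = 0.452902
Exact value: 0.475398
Error: 0.022496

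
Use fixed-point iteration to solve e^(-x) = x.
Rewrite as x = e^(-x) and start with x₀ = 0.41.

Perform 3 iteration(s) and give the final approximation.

Equation: e^(-x) = x
Fixed-point form: x = e^(-x)
x₀ = 0.41

x_1 = g(0.410000) = 0.663650
x_2 = g(0.663650) = 0.514968
x_3 = g(0.514968) = 0.597520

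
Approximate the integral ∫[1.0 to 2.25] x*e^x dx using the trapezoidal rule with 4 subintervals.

f(x) = x*e^x
a = 1.0, b = 2.25, n = 4
h = (b - a)/n = 0.312500

Trapezoidal rule: (h/2)[f(x₀) + 2f(x₁) + 2f(x₂) + ... + f(xₙ)]

x_0 = 1.0000, f(x_0) = 2.718282, coefficient = 1
x_1 = 1.3125, f(x_1) = 4.876529, coefficient = 2
x_2 = 1.6250, f(x_2) = 8.252431, coefficient = 2
x_3 = 1.9375, f(x_3) = 13.448916, coefficient = 2
x_4 = 2.2500, f(x_4) = 21.347406, coefficient = 1

I ≈ (0.312500/2) × 77.221439 = 12.065850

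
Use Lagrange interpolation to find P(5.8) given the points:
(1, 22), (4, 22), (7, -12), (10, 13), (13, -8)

Lagrange interpolation formula:
P(x) = Σ yᵢ × Lᵢ(x)
where Lᵢ(x) = Π_{j≠i} (x - xⱼ)/(xᵢ - xⱼ)

L_0(5.8) = (5.8 - 4)/(1 - 4) × (5.8 - 7)/(1 - 7) × (5.8 - 10)/(1 - 10) × (5.8 - 13)/(1 - 13) = -0.033600
L_1(5.8) = (5.8 - 1)/(4 - 1) × (5.8 - 7)/(4 - 7) × (5.8 - 10)/(4 - 10) × (5.8 - 13)/(4 - 13) = 0.358400
L_2(5.8) = (5.8 - 1)/(7 - 1) × (5.8 - 4)/(7 - 4) × (5.8 - 10)/(7 - 10) × (5.8 - 13)/(7 - 13) = 0.806400
L_3(5.8) = (5.8 - 1)/(10 - 1) × (5.8 - 4)/(10 - 4) × (5.8 - 7)/(10 - 7) × (5.8 - 13)/(10 - 13) = -0.153600
L_4(5.8) = (5.8 - 1)/(13 - 1) × (5.8 - 4)/(13 - 4) × (5.8 - 7)/(13 - 7) × (5.8 - 10)/(13 - 10) = 0.022400

P(5.8) = 22×L_0(5.8) + 22×L_1(5.8) + (-12)×L_2(5.8) + 13×L_3(5.8) + (-8)×L_4(5.8)
P(5.8) = -4.707200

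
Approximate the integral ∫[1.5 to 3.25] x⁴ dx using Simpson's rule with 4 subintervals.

f(x) = x⁴
a = 1.5, b = 3.25, n = 4
h = (b - a)/n = 0.437500

Simpson's rule: (h/3)[f(x₀) + 4f(x₁) + 2f(x₂) + ... + f(xₙ)]

x_0 = 1.5000, f(x_0) = 5.062500, coefficient = 1
x_1 = 1.9375, f(x_1) = 14.091812, coefficient = 4
x_2 = 2.3750, f(x_2) = 31.816650, coefficient = 2
x_3 = 2.8125, f(x_3) = 62.570572, coefficient = 4
x_4 = 3.2500, f(x_4) = 111.566406, coefficient = 1

I ≈ (0.437500/3) × 486.911743 = 71.007963
Exact value: 70.999414
Error: 0.008548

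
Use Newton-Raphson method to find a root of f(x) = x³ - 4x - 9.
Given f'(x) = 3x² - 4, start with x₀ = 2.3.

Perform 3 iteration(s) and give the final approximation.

f(x) = x³ - 4x - 9
f'(x) = 3x² - 4
x₀ = 2.3

Newton-Raphson formula: x_{n+1} = x_n - f(x_n)/f'(x_n)

Iteration 1:
  f(2.300000) = -6.033000
  f'(2.300000) = 11.870000
  x_1 = 2.300000 - (-6.033000)/11.870000 = 2.808256
Iteration 2:
  f(2.808256) = 1.913732
  f'(2.808256) = 19.658907
  x_2 = 2.808256 - 1.913732/19.658907 = 2.710909
Iteration 3:
  f(2.710909) = 0.078914
  f'(2.710909) = 18.047087
  x_3 = 2.710909 - 0.078914/18.047087 = 2.706537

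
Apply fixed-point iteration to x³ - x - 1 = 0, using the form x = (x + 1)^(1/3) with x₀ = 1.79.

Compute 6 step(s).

Equation: x³ - x - 1 = 0
Fixed-point form: x = (x + 1)^(1/3)
x₀ = 1.79

x_1 = g(1.790000) = 1.407780
x_2 = g(1.407780) = 1.340311
x_3 = g(1.340311) = 1.327673
x_4 = g(1.327673) = 1.325279
x_5 = g(1.325279) = 1.324825
x_6 = g(1.324825) = 1.324738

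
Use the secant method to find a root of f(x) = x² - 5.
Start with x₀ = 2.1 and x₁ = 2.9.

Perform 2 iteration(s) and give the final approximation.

f(x) = x² - 5
x₀ = 2.1, x₁ = 2.9

Secant formula: x_{n+1} = x_n - f(x_n)(x_n - x_{n-1})/(f(x_n) - f(x_{n-1}))

Iteration 1:
  f(2.100000) = -0.590000
  f(2.900000) = 3.410000
  x_2 = 2.900000 - 3.410000×(2.900000 - 2.100000)/(3.410000 - (-0.590000))
       = 2.218000
Iteration 2:
  f(2.900000) = 3.410000
  f(2.218000) = -0.080476
  x_3 = 2.218000 - (-0.080476)×(2.218000 - 2.900000)/(-0.080476 - 3.410000)
       = 2.233724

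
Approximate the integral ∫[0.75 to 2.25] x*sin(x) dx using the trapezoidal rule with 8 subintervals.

f(x) = x*sin(x)
a = 0.75, b = 2.25, n = 8
h = (b - a)/n = 0.187500

Trapezoidal rule: (h/2)[f(x₀) + 2f(x₁) + 2f(x₂) + ... + f(xₙ)]

x_0 = 0.7500, f(x_0) = 0.511229, coefficient = 1
x_1 = 0.9375, f(x_1) = 0.755701, coefficient = 2
x_2 = 1.1250, f(x_2) = 1.015051, coefficient = 2
x_3 = 1.3125, f(x_3) = 1.268960, coefficient = 2
x_4 = 1.5000, f(x_4) = 1.496242, coefficient = 2
x_5 = 1.6875, f(x_5) = 1.676021, coefficient = 2
x_6 = 1.8750, f(x_6) = 1.788911, coefficient = 2
x_7 = 2.0625, f(x_7) = 1.818155, coefficient = 2
x_8 = 2.2500, f(x_8) = 1.750665, coefficient = 1

I ≈ (0.187500/2) × 21.899977 = 2.053123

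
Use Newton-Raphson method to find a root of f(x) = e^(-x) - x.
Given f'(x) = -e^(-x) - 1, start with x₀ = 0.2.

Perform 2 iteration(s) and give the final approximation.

f(x) = e^(-x) - x
f'(x) = -e^(-x) - 1
x₀ = 0.2

Newton-Raphson formula: x_{n+1} = x_n - f(x_n)/f'(x_n)

Iteration 1:
  f(0.200000) = 0.618731
  f'(0.200000) = -1.818731
  x_1 = 0.200000 - 0.618731/(-1.818731) = 0.540199
Iteration 2:
  f(0.540199) = 0.042433
  f'(0.540199) = -1.582632
  x_2 = 0.540199 - 0.042433/(-1.582632) = 0.567011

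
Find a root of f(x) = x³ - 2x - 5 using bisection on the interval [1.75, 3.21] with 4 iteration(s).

f(x) = x³ - 2x - 5
Initial interval: [1.75, 3.21]

Iteration 1:
  c_1 = (1.750000 + 3.210000)/2 = 2.480000
  f(c_1) = f(2.480000) = 5.292992
  f(a) × f(c) < 0, new interval: [1.750000, 2.480000]
Iteration 2:
  c_2 = (1.750000 + 2.480000)/2 = 2.115000
  f(c_2) = f(2.115000) = 0.230871
  f(a) × f(c) < 0, new interval: [1.750000, 2.115000]
Iteration 3:
  c_3 = (1.750000 + 2.115000)/2 = 1.932500
  f(c_3) = f(1.932500) = -1.647970
  f(a) × f(c) ≥ 0, new interval: [1.932500, 2.115000]
Iteration 4:
  c_4 = (1.932500 + 2.115000)/2 = 2.023750
  f(c_4) = f(2.023750) = -0.759102
  f(a) × f(c) ≥ 0, new interval: [2.023750, 2.115000]

After 4 iteration(s), the approximation is c_4 = 2.023750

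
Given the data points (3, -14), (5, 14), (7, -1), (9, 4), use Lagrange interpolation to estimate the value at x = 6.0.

Lagrange interpolation formula:
P(x) = Σ yᵢ × Lᵢ(x)
where Lᵢ(x) = Π_{j≠i} (x - xⱼ)/(xᵢ - xⱼ)

L_0(6.0) = (6.0 - 5)/(3 - 5) × (6.0 - 7)/(3 - 7) × (6.0 - 9)/(3 - 9) = -0.062500
L_1(6.0) = (6.0 - 3)/(5 - 3) × (6.0 - 7)/(5 - 7) × (6.0 - 9)/(5 - 9) = 0.562500
L_2(6.0) = (6.0 - 3)/(7 - 3) × (6.0 - 5)/(7 - 5) × (6.0 - 9)/(7 - 9) = 0.562500
L_3(6.0) = (6.0 - 3)/(9 - 3) × (6.0 - 5)/(9 - 5) × (6.0 - 7)/(9 - 7) = -0.062500

P(6.0) = (-14)×L_0(6.0) + 14×L_1(6.0) + (-1)×L_2(6.0) + 4×L_3(6.0)
P(6.0) = 7.937500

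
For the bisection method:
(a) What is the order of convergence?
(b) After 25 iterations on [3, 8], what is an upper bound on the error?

(a) Bisection has linear (order 1) convergence; the error is halved each step.

(b) Error bound = (b-a)/2^n = (8 - 3)/2^{25}
    = 5/2^{25}

(a) 1 (linear); (b) error ≤ 1.49e-07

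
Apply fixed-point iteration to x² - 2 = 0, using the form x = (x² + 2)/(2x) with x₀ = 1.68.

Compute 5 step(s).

Equation: x² - 2 = 0
Fixed-point form: x = (x² + 2)/(2x)
x₀ = 1.68

x_1 = g(1.680000) = 1.435238
x_2 = g(1.435238) = 1.414368
x_3 = g(1.414368) = 1.414214
x_4 = g(1.414214) = 1.414214
x_5 = g(1.414214) = 1.414214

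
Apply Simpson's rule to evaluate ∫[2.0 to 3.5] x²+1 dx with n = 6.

f(x) = x²+1
a = 2.0, b = 3.5, n = 6
h = (b - a)/n = 0.250000

Simpson's rule: (h/3)[f(x₀) + 4f(x₁) + 2f(x₂) + ... + f(xₙ)]

x_0 = 2.0000, f(x_0) = 5.000000, coefficient = 1
x_1 = 2.2500, f(x_1) = 6.062500, coefficient = 4
x_2 = 2.5000, f(x_2) = 7.250000, coefficient = 2
x_3 = 2.7500, f(x_3) = 8.562500, coefficient = 4
x_4 = 3.0000, f(x_4) = 10.000000, coefficient = 2
x_5 = 3.2500, f(x_5) = 11.562500, coefficient = 4
x_6 = 3.5000, f(x_6) = 13.250000, coefficient = 1

I ≈ (0.250000/3) × 157.500000 = 13.125000
Exact value: 13.125000
Error: 0.000000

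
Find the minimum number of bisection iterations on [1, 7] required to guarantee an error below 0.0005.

We need (b-a)/2^n ≤ 0.0005
(7 - 1)/2^n ≤ 0.0005
6/2^n ≤ 0.0005
2^n ≥ 12000
n ≥ log₂(12000) = 13.55
n ≥ 14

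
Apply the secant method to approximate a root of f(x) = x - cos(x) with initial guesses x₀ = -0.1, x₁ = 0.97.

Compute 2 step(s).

f(x) = x - cos(x)
x₀ = -0.1, x₁ = 0.97

Secant formula: x_{n+1} = x_n - f(x_n)(x_n - x_{n-1})/(f(x_n) - f(x_{n-1}))

Iteration 1:
  f(-0.100000) = -1.095004
  f(0.970000) = 0.404700
  x_2 = 0.970000 - 0.404700×(0.970000 - (-0.100000))/(0.404700 - (-1.095004))
       = 0.681257
Iteration 2:
  f(0.970000) = 0.404700
  f(0.681257) = -0.095525
  x_3 = 0.681257 - (-0.095525)×(0.681257 - 0.970000)/(-0.095525 - 0.404700)
       = 0.736396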